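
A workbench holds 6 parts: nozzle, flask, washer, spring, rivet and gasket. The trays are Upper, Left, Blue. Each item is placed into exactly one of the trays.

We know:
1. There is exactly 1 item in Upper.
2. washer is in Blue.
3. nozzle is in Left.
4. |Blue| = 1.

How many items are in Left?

4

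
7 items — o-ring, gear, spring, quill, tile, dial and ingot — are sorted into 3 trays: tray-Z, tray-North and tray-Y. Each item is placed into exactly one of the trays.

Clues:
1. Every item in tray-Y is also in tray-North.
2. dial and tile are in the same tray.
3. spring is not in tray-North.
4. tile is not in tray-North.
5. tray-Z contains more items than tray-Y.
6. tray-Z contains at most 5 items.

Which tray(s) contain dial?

dial: tray-Z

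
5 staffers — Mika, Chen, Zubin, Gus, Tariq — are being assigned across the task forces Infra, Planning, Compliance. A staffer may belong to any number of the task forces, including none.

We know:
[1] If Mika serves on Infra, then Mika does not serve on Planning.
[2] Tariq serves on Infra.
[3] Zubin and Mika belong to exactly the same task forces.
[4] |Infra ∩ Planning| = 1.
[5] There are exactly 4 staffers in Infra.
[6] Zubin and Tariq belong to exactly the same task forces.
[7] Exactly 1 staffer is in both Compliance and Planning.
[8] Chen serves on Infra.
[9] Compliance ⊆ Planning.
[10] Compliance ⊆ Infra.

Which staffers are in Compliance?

Compliance = {Chen}

From (2): Tariq ∈ Infra.
From (8): Chen ∈ Infra.
(6): Zubin matches Tariq: Zubin ∈ Infra.
(3): Mika matches Zubin: Mika ∈ Infra.
(5): Infra already has 4, so the rest are out.
(10) contrapositive: Gus ∉ Compliance.
(1): Mika ∉ Planning.
(3): Zubin matches Mika: Zubin ∉ Planning.
(6): Tariq matches Zubin: Tariq ∉ Planning.
(9) contrapositive: Mika ∉ Compliance.
(9) contrapositive: Zubin ∉ Compliance.
Suppose Chen ∉ Compliance: no assignment then satisfies all the clues, so Chen ∈ Compliance.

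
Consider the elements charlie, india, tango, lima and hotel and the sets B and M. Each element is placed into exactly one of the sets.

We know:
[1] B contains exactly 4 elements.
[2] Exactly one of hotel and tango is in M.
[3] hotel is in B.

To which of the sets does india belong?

From (3): hotel ∈ B.
(2) (exactly one): tango ∈ M.
(1): only 4 candidates remain for B, so all are in.

india: B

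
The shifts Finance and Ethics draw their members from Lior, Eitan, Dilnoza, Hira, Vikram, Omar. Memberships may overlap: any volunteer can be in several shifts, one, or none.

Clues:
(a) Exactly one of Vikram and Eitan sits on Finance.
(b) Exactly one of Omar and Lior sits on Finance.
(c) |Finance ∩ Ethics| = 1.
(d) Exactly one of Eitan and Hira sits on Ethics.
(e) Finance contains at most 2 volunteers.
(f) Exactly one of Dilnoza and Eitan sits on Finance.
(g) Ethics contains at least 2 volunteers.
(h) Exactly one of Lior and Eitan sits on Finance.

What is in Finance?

Finance = {Eitan, Omar}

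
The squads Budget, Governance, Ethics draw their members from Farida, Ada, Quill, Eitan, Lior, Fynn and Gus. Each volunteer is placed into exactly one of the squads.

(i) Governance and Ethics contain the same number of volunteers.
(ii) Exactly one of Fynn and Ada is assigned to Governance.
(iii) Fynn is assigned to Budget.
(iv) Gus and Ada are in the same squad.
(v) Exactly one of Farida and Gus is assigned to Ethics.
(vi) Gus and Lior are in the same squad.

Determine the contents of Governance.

Governance = {Ada, Gus, Lior}

From (iii): Fynn ∈ Budget.
(ii) (exactly one): Ada ∈ Governance.
(iv): Gus matches Ada: Gus ∉ Budget.
(iv): Gus matches Ada: Gus ∈ Governance.
(v) (exactly one): Farida ∈ Ethics.
(vi): Lior matches Gus: Lior ∉ Budget.
(vi): Lior matches Gus: Lior ∈ Governance.
Suppose Quill ∈ Governance: no assignment then satisfies all the clues, so Quill ∉ Governance.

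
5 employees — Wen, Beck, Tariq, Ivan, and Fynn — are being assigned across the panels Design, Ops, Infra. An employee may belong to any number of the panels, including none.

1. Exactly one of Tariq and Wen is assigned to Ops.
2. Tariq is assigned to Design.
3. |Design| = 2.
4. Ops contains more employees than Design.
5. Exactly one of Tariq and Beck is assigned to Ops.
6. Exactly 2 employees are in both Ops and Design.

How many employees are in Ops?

3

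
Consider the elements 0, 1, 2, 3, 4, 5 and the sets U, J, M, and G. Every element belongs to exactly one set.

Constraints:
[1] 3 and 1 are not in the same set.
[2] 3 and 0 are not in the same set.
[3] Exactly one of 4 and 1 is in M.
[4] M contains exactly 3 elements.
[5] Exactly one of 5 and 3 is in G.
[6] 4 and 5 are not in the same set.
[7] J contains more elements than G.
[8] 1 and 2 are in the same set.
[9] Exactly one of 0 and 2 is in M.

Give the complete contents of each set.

U = {}; J = {0, 4}; M = {1, 2, 5}; G = {3}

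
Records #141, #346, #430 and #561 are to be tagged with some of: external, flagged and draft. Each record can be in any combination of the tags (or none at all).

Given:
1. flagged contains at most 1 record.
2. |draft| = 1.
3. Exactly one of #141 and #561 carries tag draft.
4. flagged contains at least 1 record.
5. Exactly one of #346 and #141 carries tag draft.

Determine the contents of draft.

draft = {#141}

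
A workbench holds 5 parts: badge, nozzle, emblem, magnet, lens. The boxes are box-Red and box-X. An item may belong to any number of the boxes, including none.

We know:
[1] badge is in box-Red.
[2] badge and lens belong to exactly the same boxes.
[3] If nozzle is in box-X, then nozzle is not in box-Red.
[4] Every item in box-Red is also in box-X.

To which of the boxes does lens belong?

lens: box-Red, box-X

From (1): badge ∈ box-Red.
(2): lens matches badge: lens ∈ box-Red.
(4) with badge ∈ box-Red: badge ∈ box-X.
(4) with lens ∈ box-Red: lens ∈ box-X.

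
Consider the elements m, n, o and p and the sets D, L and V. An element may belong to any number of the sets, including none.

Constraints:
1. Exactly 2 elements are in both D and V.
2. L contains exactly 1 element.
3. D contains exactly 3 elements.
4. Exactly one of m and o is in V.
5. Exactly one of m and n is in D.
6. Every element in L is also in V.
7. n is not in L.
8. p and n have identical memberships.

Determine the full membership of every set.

D = {n, o, p}; L = {m}; V = {m, n, p}

From (7): n ∉ L.
(8): p matches n: p ∉ L.
Suppose m ∈ D: no assignment then satisfies all the clues, so m ∉ D.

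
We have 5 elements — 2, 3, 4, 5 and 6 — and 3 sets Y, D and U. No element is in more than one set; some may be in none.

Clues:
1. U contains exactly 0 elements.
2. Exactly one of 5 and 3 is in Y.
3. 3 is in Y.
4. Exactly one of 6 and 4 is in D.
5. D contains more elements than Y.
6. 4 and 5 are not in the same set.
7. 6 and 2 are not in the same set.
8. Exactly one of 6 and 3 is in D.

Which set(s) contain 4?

From (3): 3 ∈ Y.
(1): U already has 0, so the rest are out.
(2) (exactly one): 5 ∉ Y.
(8) (exactly one): 6 ∈ D.
(4) (exactly one): 4 ∉ D.
(7): 2 ∉ D.
Suppose 4 ∈ Y: no assignment then satisfies all the clues, so 4 ∉ Y.

4: none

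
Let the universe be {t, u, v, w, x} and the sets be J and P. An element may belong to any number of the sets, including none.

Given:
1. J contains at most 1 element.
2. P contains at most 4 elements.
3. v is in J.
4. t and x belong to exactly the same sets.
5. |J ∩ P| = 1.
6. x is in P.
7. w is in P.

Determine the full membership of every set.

J = {v}; P = {t, v, w, x}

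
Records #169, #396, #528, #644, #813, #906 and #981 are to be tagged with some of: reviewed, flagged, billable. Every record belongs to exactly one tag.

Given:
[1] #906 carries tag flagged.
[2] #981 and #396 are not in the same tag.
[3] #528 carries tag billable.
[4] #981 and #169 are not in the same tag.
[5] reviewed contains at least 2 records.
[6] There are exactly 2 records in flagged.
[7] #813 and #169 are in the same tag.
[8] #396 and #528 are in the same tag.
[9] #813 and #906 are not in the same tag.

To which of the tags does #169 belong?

#169: reviewed

From (1): #906 ∈ flagged.
From (3): #528 ∈ billable.
(8): #396 matches #528: #396 ∉ reviewed.
(8): #396 matches #528: #396 ∉ flagged.
(8): #396 matches #528: #396 ∈ billable.
(9): #813 ∉ flagged.
(2): #981 ∉ billable.
(7): #169 matches #813: #169 ∉ flagged.
Suppose #169 ∉ reviewed: no assignment then satisfies all the clues, so #169 ∈ reviewed.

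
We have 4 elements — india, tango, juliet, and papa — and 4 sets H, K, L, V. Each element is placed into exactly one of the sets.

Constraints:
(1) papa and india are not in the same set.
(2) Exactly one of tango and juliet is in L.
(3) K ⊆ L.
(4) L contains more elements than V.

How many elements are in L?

2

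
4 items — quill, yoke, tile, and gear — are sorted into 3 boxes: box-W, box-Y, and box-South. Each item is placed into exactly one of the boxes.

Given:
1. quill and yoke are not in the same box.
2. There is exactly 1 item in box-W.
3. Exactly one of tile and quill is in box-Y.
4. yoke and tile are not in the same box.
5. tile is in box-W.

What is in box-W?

From (5): tile ∈ box-W.
(2): box-W already has 1, so the rest are out.
(3) (exactly one): quill ∈ box-Y.
(1): yoke ∉ box-Y.
Only one box left: yoke ∈ box-South.

box-W = {tile}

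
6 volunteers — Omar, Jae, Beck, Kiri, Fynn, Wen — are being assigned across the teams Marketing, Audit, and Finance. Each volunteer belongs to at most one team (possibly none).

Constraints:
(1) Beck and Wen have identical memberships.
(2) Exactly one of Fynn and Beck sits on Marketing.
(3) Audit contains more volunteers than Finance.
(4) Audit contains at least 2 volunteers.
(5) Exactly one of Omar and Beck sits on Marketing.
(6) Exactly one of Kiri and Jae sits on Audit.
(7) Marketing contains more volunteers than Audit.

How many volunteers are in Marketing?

3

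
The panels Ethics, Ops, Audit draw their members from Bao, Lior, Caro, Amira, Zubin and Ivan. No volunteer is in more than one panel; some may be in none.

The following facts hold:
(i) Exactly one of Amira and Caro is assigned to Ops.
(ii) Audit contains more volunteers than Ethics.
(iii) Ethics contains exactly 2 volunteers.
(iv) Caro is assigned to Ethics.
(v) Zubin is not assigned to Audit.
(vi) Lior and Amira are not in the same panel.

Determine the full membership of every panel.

From (iv): Caro ∈ Ethics.
From (v): Zubin ∉ Audit.
(i) (exactly one): Amira ∈ Ops.
(vi): Lior ∉ Ops.
Suppose Bao ∈ Ethics: no assignment then satisfies all the clues, so Bao ∉ Ethics.

Ethics = {Caro, Zubin}; Ops = {Amira}; Audit = {Bao, Ivan, Lior}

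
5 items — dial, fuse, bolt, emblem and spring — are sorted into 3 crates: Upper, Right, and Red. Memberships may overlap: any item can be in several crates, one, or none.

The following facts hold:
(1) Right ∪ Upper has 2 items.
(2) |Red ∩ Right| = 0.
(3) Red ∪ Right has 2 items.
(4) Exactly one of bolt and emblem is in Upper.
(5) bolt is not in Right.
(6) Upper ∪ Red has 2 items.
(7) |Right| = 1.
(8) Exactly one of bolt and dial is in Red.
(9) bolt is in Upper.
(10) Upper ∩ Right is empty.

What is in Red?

Red = {dial}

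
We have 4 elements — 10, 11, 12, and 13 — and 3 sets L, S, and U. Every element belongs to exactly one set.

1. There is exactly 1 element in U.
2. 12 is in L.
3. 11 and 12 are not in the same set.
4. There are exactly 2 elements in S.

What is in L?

L = {12}

From (2): 12 ∈ L.
(3): 11 ∉ L.
Suppose 10 ∈ L: no assignment then satisfies all the clues, so 10 ∉ L.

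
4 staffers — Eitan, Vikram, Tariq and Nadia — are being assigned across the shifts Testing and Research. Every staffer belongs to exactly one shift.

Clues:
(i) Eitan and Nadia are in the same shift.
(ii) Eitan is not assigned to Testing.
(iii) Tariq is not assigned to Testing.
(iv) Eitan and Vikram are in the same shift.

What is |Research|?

From (ii): Eitan ∉ Testing.
From (iii): Tariq ∉ Testing.
(i): Nadia matches Eitan: Nadia ∉ Testing.
(iv): Vikram matches Eitan: Vikram ∉ Testing.
Only one shift left: Eitan ∈ Research.
Only one shift left: Vikram ∈ Research.
Only one shift left: Tariq ∈ Research.
Only one shift left: Nadia ∈ Research.

4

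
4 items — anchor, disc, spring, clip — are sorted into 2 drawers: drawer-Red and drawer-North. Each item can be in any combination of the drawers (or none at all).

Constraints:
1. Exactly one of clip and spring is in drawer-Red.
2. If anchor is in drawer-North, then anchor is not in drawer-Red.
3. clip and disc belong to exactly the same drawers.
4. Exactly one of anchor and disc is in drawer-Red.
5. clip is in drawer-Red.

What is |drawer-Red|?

From (5): clip ∈ drawer-Red.
(1) (exactly one): spring ∉ drawer-Red.
(3): disc matches clip: disc ∈ drawer-Red.
(4) (exactly one): anchor ∉ drawer-Red.

2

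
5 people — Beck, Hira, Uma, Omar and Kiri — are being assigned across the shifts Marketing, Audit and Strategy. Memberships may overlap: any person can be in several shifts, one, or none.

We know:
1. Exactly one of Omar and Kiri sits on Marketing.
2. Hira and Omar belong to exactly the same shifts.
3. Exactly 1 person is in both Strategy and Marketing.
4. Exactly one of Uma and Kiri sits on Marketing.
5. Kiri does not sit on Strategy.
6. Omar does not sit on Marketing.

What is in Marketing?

Marketing = {Beck, Kiri}

From (5): Kiri ∉ Strategy.
From (6): Omar ∉ Marketing.
(1) (exactly one): Kiri ∈ Marketing.
(2): Hira matches Omar: Hira ∉ Marketing.
(4) (exactly one): Uma ∉ Marketing.
Suppose Beck ∉ Marketing: no assignment then satisfies all the clues, so Beck ∈ Marketing.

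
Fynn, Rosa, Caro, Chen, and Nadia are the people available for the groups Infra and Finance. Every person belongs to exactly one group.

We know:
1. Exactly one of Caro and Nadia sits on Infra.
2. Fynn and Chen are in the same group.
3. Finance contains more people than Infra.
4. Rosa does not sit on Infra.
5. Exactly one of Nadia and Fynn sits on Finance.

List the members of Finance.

Finance = {Caro, Chen, Fynn, Rosa}

From (4): Rosa ∉ Infra.
Only one group left: Rosa ∈ Finance.
Suppose Fynn ∉ Finance: no assignment then satisfies all the clues, so Fynn ∈ Finance.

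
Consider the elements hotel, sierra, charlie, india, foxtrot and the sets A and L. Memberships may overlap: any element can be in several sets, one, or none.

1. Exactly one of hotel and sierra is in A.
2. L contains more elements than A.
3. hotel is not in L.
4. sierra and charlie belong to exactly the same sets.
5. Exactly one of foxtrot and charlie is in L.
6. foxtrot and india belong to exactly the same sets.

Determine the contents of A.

A = {hotel}

From (3): hotel ∉ L.
Suppose hotel ∉ A: no assignment then satisfies all the clues, so hotel ∈ A.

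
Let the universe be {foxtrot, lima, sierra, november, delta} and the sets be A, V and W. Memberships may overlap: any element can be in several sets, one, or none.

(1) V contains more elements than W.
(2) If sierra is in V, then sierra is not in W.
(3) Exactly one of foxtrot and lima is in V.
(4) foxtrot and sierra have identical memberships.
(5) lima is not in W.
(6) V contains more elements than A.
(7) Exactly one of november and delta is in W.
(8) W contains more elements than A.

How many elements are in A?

0

From (5): lima ∉ W.
Suppose foxtrot ∈ A: no assignment then satisfies all the clues, so foxtrot ∉ A.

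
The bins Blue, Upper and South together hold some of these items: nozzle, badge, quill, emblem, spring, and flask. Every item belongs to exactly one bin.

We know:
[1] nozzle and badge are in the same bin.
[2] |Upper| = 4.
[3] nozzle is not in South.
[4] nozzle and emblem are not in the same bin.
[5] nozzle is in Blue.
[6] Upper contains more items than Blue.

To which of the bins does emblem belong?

emblem: Upper

From (3): nozzle ∉ South.
From (5): nozzle ∈ Blue.
(1): badge matches nozzle: badge ∈ Blue.
(2): only 4 candidates remain for Upper, so all are in.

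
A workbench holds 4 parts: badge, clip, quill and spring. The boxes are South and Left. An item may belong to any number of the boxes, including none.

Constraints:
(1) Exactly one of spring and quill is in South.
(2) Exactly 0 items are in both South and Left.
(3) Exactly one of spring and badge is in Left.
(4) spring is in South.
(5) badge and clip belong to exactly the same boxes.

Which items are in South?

South = {spring}

From (4): spring ∈ South.
(1) (exactly one): quill ∉ South.
Suppose badge ∈ South: no assignment then satisfies all the clues, so badge ∉ South.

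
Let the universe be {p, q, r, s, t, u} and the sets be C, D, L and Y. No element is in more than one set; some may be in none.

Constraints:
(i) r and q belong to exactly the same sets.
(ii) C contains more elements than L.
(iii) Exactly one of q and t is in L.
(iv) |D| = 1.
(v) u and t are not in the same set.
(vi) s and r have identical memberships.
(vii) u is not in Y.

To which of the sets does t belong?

From (vii): u ∉ Y.
Suppose t ∈ C: no assignment then satisfies all the clues, so t ∉ C.

t: L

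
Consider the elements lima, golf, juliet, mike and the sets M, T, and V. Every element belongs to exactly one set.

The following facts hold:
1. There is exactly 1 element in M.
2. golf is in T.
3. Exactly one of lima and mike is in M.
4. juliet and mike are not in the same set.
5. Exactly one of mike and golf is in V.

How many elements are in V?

1

From (2): golf ∈ T.
(5) (exactly one): mike ∈ V.
(3) (exactly one): lima ∈ M.
(4): juliet ∉ V.
(1): M already has 1, so the rest are out.
Only one set left: juliet ∈ T.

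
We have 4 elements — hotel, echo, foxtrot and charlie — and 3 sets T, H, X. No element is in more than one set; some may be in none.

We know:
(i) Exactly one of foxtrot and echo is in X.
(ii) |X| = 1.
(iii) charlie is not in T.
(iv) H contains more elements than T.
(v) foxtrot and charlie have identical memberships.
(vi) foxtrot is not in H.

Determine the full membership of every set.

From (iii): charlie ∉ T.
From (vi): foxtrot ∉ H.
(v): foxtrot matches charlie: foxtrot ∉ T.
(v): charlie matches foxtrot: charlie ∉ H.
Suppose hotel ∈ T: no assignment then satisfies all the clues, so hotel ∉ T.

T = {}; H = {hotel}; X = {echo}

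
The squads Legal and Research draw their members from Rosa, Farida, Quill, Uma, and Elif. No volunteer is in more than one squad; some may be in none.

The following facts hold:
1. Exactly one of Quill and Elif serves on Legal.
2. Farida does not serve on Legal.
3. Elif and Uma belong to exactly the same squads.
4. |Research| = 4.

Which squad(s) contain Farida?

From (2): Farida ∉ Legal.
Suppose Farida ∉ Research: no assignment then satisfies all the clues, so Farida ∈ Research.

Farida: Research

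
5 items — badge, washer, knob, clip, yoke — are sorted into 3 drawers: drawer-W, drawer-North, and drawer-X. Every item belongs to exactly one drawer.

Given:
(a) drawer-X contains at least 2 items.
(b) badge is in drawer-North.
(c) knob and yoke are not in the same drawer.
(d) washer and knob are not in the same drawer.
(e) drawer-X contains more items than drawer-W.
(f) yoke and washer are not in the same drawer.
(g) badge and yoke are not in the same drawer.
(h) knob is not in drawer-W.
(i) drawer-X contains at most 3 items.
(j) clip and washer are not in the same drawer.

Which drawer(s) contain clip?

clip: drawer-X

From (b): badge ∈ drawer-North.
From (h): knob ∉ drawer-W.
(g): yoke ∉ drawer-North.
Suppose clip ∈ drawer-W: no assignment then satisfies all the clues, so clip ∉ drawer-W.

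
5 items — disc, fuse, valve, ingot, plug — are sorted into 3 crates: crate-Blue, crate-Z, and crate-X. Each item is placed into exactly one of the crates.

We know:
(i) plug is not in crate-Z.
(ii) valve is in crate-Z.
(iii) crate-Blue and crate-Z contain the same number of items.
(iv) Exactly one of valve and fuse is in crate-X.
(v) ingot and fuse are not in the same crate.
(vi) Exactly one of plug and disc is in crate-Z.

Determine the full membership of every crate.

crate-Blue = {ingot, plug}; crate-Z = {disc, valve}; crate-X = {fuse}

From (i): plug ∉ crate-Z.
From (ii): valve ∈ crate-Z.
(iv) (exactly one): fuse ∈ crate-X.
(v): ingot ∉ crate-X.
(vi) (exactly one): disc ∈ crate-Z.
Suppose ingot ∉ crate-Blue: no assignment then satisfies all the clues, so ingot ∈ crate-Blue.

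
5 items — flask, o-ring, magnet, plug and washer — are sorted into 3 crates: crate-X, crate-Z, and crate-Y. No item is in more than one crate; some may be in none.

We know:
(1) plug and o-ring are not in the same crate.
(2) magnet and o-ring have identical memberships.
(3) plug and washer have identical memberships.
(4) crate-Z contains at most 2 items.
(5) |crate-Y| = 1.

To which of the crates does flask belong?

flask: crate-Y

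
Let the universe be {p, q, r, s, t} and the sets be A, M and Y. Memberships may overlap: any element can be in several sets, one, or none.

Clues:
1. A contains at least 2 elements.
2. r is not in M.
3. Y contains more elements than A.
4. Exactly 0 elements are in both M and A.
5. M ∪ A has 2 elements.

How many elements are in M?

0

From (2): r ∉ M.
Suppose p ∈ M: no assignment then satisfies all the clues, so p ∉ M.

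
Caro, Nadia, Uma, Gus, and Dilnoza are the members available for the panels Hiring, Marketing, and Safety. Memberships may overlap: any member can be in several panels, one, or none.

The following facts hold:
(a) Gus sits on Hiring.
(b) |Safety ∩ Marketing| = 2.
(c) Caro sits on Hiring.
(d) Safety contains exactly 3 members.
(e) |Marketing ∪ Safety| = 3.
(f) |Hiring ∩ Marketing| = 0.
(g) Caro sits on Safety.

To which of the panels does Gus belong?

From (a): Gus ∈ Hiring.
From (c): Caro ∈ Hiring.
From (g): Caro ∈ Safety.
Suppose Gus ∈ Marketing: no assignment then satisfies all the clues, so Gus ∉ Marketing.

Gus: Hiring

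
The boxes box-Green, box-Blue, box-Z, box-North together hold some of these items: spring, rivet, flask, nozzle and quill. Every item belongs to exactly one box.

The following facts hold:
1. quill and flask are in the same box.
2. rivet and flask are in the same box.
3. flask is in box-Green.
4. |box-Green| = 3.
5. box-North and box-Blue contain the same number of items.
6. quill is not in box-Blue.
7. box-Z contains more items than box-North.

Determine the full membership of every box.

box-Green = {flask, quill, rivet}; box-Blue = {}; box-Z = {nozzle, spring}; box-North = {}

From (3): flask ∈ box-Green.
From (6): quill ∉ box-Blue.
(1): quill matches flask: quill ∈ box-Green.
(2): rivet matches flask: rivet ∈ box-Green.
(4): box-Green already has 3, so the rest are out.
Suppose spring ∈ box-Blue: no assignment then satisfies all the clues, so spring ∉ box-Blue.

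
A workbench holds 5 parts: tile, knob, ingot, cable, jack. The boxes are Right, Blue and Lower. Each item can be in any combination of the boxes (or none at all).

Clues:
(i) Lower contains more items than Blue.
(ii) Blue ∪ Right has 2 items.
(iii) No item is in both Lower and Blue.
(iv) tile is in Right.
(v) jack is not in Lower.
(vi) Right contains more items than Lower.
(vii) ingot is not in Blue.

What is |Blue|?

0

From (iv): tile ∈ Right.
From (v): jack ∉ Lower.
From (vii): ingot ∉ Blue.
Suppose tile ∈ Blue: no assignment then satisfies all the clues, so tile ∉ Blue.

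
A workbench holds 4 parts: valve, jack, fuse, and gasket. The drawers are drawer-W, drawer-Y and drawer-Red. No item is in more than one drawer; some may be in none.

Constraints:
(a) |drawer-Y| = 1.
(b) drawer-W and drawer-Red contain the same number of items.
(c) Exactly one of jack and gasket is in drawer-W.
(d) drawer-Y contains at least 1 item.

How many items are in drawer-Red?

1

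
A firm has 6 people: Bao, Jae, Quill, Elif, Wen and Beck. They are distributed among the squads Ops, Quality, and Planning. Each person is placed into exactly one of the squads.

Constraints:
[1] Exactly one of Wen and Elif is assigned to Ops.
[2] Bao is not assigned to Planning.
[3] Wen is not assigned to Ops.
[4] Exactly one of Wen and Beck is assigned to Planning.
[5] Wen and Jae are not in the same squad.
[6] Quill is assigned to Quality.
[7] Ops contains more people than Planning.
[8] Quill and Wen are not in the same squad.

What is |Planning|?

1

From (2): Bao ∉ Planning.
From (3): Wen ∉ Ops.
From (6): Quill ∈ Quality.
(1) (exactly one): Elif ∈ Ops.
(8): Wen ∉ Quality.
Only one squad left: Wen ∈ Planning.
(4) (exactly one): Beck ∉ Planning.
(5): Jae ∉ Planning.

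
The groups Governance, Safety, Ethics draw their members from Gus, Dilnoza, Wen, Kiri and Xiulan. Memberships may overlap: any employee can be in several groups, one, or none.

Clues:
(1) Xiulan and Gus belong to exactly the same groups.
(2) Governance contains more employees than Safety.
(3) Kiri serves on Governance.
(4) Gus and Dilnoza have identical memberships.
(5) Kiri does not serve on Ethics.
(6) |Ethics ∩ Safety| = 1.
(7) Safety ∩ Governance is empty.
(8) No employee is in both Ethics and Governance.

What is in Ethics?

From (3): Kiri ∈ Governance.
From (5): Kiri ∉ Ethics.
(7) (disjoint): Kiri ∉ Safety.
Suppose Gus ∈ Ethics: no assignment then satisfies all the clues, so Gus ∉ Ethics.

Ethics = {Wen}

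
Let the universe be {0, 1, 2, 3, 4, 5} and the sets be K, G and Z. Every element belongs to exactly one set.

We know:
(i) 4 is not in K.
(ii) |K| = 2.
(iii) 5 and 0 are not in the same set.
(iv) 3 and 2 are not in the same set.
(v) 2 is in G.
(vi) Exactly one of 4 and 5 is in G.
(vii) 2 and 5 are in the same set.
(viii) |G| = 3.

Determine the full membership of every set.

From (i): 4 ∉ K.
From (v): 2 ∈ G.
(iv): 3 ∉ G.
(vii): 5 matches 2: 5 ∉ K.
(vii): 5 matches 2: 5 ∈ G.
(iii): 0 ∉ G.
(vi) (exactly one): 4 ∉ G.
(viii): only 3 candidates remain for G, so all are in.
Only one set left: 4 ∈ Z.
(ii): only 2 candidates remain for K, so all are in.

K = {0, 3}; G = {1, 2, 5}; Z = {4}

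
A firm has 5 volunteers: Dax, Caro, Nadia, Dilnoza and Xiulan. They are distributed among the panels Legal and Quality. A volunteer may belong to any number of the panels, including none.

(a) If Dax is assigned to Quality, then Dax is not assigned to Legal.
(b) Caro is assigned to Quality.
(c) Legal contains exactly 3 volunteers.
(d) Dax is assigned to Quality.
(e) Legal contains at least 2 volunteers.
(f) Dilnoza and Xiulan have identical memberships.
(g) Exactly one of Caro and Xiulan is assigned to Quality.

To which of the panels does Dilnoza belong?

Dilnoza: Legal

From (b): Caro ∈ Quality.
From (d): Dax ∈ Quality.
(a): Dax ∉ Legal.
(g) (exactly one): Xiulan ∉ Quality.
(f): Dilnoza matches Xiulan: Dilnoza ∉ Quality.
Suppose Dilnoza ∉ Legal: no assignment then satisfies all the clues, so Dilnoza ∈ Legal.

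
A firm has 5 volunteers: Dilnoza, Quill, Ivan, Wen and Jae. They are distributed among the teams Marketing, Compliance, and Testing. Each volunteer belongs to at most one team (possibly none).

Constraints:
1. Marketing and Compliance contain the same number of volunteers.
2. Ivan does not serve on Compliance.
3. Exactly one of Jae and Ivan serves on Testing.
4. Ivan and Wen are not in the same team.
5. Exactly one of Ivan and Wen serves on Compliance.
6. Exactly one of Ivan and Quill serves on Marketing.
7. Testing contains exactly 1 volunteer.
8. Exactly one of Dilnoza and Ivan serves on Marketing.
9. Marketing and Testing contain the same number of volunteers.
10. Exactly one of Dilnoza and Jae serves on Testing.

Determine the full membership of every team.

From (2): Ivan ∉ Compliance.
(5) (exactly one): Wen ∈ Compliance.
Suppose Dilnoza ∈ Marketing: no assignment then satisfies all the clues, so Dilnoza ∉ Marketing.

Marketing = {Ivan}; Compliance = {Wen}; Testing = {Jae}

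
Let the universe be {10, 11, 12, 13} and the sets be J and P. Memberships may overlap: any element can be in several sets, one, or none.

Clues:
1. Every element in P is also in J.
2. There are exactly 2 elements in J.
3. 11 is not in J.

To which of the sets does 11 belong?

11: none

From (3): 11 ∉ J.
(1) contrapositive: 11 ∉ P.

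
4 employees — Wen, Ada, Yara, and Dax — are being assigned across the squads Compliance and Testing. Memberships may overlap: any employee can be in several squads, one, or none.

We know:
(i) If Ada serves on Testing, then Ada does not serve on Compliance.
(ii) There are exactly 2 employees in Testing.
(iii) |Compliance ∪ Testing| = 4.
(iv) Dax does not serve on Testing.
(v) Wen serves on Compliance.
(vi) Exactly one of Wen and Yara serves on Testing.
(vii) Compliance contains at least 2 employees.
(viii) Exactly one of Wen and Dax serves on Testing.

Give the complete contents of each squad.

Compliance = {Dax, Wen, Yara}; Testing = {Ada, Wen}

From (iv): Dax ∉ Testing.
From (v): Wen ∈ Compliance.
(viii) (exactly one): Wen ∈ Testing.
(vi) (exactly one): Yara ∉ Testing.
(ii): only 2 candidates remain for Testing, so all are in.
(i): Ada ∉ Compliance.
Suppose Yara ∉ Compliance: no assignment then satisfies all the clues, so Yara ∈ Compliance.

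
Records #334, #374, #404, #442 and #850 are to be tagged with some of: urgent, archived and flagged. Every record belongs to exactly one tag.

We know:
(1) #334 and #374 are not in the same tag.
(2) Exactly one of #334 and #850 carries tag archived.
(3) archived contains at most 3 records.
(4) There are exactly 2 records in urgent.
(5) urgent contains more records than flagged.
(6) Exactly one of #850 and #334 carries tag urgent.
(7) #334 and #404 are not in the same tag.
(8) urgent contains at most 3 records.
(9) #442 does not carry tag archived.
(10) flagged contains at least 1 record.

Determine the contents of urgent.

urgent = {#334, #442}

From (9): #442 ∉ archived.
Suppose #334 ∉ urgent: no assignment then satisfies all the clues, so #334 ∈ urgent.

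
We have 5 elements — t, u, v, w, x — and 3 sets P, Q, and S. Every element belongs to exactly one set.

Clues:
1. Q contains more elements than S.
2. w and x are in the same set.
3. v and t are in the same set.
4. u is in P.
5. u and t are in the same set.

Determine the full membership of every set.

P = {t, u, v}; Q = {w, x}; S = {}

From (4): u ∈ P.
(5): t matches u: t ∈ P.
(3): v matches t: v ∈ P.
Suppose w ∈ P: no assignment then satisfies all the clues, so w ∉ P.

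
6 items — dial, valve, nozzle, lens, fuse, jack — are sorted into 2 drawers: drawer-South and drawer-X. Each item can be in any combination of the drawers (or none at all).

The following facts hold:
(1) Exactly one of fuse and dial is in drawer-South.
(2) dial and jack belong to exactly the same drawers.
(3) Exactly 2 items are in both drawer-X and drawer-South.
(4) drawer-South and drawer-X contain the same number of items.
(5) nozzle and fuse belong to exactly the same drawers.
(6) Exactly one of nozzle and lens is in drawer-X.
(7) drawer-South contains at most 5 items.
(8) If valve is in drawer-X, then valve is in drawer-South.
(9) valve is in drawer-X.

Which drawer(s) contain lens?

From (9): valve ∈ drawer-X.
(8): valve ∈ drawer-South.
Suppose lens ∉ drawer-South: no assignment then satisfies all the clues, so lens ∈ drawer-South.

lens: drawer-South, drawer-X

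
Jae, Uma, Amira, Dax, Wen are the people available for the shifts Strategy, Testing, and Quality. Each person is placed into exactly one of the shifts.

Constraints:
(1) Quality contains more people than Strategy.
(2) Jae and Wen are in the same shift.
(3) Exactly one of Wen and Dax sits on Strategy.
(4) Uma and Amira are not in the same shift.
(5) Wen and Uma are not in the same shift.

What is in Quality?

Quality = {Amira, Jae, Wen}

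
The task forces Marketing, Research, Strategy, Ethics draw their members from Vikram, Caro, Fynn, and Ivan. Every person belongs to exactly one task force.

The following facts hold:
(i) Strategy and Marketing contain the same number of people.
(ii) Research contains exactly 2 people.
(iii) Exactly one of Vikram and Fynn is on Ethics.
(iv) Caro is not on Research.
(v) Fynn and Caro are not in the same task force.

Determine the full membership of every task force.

Marketing = {}; Research = {Fynn, Ivan}; Strategy = {}; Ethics = {Caro, Vikram}

From (iv): Caro ∉ Research.
Suppose Vikram ∈ Marketing: no assignment then satisfies all the clues, so Vikram ∉ Marketing.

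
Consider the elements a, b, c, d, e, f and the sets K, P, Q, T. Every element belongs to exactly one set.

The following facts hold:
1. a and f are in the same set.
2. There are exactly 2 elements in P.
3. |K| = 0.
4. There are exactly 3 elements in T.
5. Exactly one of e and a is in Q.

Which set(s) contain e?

e: Q

(3): K already has 0, so the rest are out.
Suppose e ∈ P: no assignment then satisfies all the clues, so e ∉ P.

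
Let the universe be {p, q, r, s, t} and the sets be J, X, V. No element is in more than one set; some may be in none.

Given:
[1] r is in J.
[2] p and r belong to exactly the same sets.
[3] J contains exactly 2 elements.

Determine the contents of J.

J = {p, r}

From (1): r ∈ J.
(2): p matches r: p ∈ J.
(3): J already has 2, so the rest are out.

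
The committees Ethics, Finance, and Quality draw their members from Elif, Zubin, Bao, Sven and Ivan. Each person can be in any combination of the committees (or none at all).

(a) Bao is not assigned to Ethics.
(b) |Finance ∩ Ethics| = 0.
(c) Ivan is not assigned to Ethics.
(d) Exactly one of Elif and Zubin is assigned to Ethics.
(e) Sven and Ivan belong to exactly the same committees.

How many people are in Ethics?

1

From (a): Bao ∉ Ethics.
From (c): Ivan ∉ Ethics.
(e): Sven matches Ivan: Sven ∉ Ethics.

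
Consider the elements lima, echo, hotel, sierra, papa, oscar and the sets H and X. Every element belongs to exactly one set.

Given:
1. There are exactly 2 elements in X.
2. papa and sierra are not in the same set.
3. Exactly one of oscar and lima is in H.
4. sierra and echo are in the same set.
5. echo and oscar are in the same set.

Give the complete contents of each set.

H = {echo, hotel, oscar, sierra}; X = {lima, papa}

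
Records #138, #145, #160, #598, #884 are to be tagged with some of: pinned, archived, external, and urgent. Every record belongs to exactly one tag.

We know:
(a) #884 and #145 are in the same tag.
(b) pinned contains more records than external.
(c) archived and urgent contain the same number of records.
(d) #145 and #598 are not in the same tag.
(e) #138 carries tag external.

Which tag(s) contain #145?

From (e): #138 ∈ external.
Suppose #145 ∉ pinned: no assignment then satisfies all the clues, so #145 ∈ pinned.

#145: pinned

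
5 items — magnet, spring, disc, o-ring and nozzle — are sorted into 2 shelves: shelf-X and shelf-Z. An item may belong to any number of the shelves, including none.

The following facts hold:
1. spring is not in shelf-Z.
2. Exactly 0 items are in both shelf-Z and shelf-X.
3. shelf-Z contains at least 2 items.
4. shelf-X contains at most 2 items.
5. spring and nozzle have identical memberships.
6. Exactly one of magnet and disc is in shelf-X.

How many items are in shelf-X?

1

From (1): spring ∉ shelf-Z.
(5): nozzle matches spring: nozzle ∉ shelf-Z.
Suppose spring ∈ shelf-X: no assignment then satisfies all the clues, so spring ∉ shelf-X.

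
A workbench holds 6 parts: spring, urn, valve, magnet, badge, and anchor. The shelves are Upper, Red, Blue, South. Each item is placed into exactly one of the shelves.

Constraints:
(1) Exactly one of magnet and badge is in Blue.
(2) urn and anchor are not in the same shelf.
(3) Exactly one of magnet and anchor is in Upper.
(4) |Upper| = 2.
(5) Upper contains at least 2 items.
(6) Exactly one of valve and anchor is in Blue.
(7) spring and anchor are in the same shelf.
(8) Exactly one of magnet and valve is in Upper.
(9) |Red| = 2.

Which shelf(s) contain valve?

valve: Blue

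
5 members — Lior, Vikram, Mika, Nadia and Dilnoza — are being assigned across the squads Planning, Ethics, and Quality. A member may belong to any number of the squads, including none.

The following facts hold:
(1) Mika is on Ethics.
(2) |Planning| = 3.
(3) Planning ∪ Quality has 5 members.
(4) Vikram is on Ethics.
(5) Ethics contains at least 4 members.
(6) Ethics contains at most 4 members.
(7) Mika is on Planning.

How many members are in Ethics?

4

From (1): Mika ∈ Ethics.
From (4): Vikram ∈ Ethics.
From (7): Mika ∈ Planning.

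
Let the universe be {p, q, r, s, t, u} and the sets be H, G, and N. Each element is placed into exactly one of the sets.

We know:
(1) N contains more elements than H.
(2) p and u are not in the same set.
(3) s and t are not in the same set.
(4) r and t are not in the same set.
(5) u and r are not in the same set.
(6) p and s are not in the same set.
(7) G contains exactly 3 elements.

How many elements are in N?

2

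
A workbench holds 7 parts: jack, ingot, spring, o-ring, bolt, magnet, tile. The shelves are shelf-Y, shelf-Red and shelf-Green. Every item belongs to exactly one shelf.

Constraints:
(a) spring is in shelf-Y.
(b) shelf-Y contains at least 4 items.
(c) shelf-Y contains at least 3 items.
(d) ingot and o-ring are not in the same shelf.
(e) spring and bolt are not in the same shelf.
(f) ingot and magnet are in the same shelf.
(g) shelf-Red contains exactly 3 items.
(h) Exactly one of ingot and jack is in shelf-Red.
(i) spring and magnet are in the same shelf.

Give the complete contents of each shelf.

shelf-Y = {ingot, magnet, spring, tile}; shelf-Red = {bolt, jack, o-ring}; shelf-Green = {}

From (a): spring ∈ shelf-Y.
(e): bolt ∉ shelf-Y.
(i): magnet matches spring: magnet ∈ shelf-Y.
(f): ingot matches magnet: ingot ∈ shelf-Y.
(h) (exactly one): jack ∈ shelf-Red.
(d): o-ring ∉ shelf-Y.
(b): only 4 candidates remain for shelf-Y, so all are in.
(g): only 3 candidates remain for shelf-Red, so all are in.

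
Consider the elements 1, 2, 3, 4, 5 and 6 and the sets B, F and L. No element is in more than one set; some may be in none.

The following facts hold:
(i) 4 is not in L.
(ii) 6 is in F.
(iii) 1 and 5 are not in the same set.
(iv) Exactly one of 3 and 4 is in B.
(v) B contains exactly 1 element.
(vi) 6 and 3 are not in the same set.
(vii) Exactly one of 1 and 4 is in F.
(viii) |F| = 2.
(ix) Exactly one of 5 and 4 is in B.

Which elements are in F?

F = {1, 6}

From (i): 4 ∉ L.
From (ii): 6 ∈ F.
(vi): 3 ∉ F.
Suppose 1 ∉ F: no assignment then satisfies all the clues, so 1 ∈ F.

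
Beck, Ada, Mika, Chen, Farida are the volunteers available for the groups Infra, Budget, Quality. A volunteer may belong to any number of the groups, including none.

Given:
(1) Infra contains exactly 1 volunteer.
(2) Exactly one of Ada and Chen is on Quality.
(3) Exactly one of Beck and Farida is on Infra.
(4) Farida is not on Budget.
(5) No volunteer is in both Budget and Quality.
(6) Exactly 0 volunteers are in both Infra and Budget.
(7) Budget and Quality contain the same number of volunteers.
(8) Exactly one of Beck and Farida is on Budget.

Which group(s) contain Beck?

Beck: Budget

From (4): Farida ∉ Budget.
(8) (exactly one): Beck ∈ Budget.
(5) (disjoint): Beck ∉ Quality.
Suppose Beck ∈ Infra: no assignment then satisfies all the clues, so Beck ∉ Infra.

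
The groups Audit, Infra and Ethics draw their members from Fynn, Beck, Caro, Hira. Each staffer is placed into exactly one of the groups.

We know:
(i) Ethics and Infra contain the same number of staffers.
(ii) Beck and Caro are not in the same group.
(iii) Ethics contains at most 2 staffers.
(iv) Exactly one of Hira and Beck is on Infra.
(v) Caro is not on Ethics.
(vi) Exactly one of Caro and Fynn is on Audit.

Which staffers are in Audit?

Audit = {Caro, Hira}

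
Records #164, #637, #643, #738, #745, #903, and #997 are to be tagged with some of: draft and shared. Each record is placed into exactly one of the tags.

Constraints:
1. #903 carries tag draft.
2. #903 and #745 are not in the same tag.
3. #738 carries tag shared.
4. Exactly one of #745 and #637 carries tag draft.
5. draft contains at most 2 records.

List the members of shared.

From (1): #903 ∈ draft.
From (3): #738 ∈ shared.
(2): #745 ∉ draft.
(4) (exactly one): #637 ∈ draft.
(5): draft already has 2, so the rest are out.
Only one tag left: #164 ∈ shared.
Only one tag left: #643 ∈ shared.
Only one tag left: #745 ∈ shared.
Only one tag left: #997 ∈ shared.

shared = {#164, #643, #738, #745, #997}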